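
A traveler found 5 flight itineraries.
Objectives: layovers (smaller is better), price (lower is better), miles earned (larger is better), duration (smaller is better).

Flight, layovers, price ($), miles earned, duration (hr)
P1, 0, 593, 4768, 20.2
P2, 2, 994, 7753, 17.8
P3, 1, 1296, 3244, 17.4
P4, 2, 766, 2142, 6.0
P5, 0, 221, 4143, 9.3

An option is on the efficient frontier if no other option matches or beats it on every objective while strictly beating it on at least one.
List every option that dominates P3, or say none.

P5

P5: layovers 0≤1, price 221≤1296, miles earned 4143≥3244, duration 9.3≤17.4 — dominates P3.
Others (P1, P2, P4) are each worse than P3 on at least one objective.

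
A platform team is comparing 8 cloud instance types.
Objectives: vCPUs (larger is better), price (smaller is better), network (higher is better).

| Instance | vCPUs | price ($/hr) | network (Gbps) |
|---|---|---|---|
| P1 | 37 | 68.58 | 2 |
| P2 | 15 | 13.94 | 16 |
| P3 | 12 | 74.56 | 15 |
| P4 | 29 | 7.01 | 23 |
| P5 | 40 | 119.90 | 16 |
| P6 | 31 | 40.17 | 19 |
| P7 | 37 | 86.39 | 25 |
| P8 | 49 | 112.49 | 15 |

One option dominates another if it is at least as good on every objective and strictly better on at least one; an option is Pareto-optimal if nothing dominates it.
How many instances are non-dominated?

6

P1: not dominated.
P2: dominated by P4 (vCPUs 29≥15, price 7.01≤13.94, network 23≥16).
P3: dominated by P2 (vCPUs 15≥12, price 13.94≤74.56, network 16≥15).
P4: not dominated (best price).
P5: not dominated.
P6: not dominated.
P7: not dominated (best network).
P8: not dominated (best vCPUs).
Pareto-optimal: P1, P4, P5, P6, P7, P8 → 6.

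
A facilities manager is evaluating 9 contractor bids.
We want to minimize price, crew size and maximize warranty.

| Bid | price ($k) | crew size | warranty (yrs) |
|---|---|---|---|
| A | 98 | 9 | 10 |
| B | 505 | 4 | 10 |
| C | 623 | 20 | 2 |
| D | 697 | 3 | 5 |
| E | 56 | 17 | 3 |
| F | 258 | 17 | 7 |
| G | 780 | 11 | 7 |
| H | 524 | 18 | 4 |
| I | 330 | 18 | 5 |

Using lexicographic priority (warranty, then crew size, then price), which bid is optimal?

First maximize warranty: best is 10, kept {A, B}.
Then minimize crew size: best is 4, kept {B}.

B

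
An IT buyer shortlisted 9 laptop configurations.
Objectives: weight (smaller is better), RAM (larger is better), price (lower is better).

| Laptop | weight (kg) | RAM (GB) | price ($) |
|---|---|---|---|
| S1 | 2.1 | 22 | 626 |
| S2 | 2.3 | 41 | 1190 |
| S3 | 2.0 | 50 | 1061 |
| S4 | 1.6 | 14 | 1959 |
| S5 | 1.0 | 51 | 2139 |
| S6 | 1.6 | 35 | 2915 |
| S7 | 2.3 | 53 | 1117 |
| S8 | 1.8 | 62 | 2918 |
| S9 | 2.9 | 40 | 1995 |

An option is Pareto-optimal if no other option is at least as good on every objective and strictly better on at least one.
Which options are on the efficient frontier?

S1: not dominated (best price).
S2: dominated by S3 (weight 2.0≤2.3, RAM 50≥41, price 1061≤1190).
S3: not dominated.
S4: not dominated.
S5: not dominated (best weight).
S6: dominated by S5 (weight 1.0≤1.6, RAM 51≥35, price 2139≤2915).
S7: not dominated.
S8: not dominated (best RAM).
S9: dominated by S2 (weight 2.3≤2.9, RAM 41≥40, price 1190≤1995).

S1, S3, S4, S5, S7, S8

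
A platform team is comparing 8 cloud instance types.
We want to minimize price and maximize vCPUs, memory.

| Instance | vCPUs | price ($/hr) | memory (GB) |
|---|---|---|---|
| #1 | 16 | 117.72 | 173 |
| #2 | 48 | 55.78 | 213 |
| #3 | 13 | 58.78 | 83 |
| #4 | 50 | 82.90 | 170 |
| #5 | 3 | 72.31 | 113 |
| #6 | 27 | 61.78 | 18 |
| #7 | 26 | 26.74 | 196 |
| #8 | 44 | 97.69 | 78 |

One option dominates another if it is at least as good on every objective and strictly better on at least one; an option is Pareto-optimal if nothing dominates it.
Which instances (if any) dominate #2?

none

#1: worse on vCPUs (16 vs 48).
#3: worse on vCPUs (13 vs 48).
#4: worse on price (82.90 vs 55.78).
#5: worse on vCPUs (3 vs 48).
#6: worse on vCPUs (27 vs 48).
#7: worse on vCPUs (26 vs 48).
#8: worse on vCPUs (44 vs 48).
No option dominates #2.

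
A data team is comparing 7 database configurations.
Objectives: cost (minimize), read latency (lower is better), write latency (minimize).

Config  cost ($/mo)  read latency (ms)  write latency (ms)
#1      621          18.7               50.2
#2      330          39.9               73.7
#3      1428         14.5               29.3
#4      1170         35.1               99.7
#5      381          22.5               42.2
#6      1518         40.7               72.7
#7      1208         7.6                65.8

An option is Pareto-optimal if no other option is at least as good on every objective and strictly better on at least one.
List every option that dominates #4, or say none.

#1: cost 621≤1170, read latency 18.7≤35.1, write latency 50.2≤99.7 — dominates #4.
#5: cost 381≤1170, read latency 22.5≤35.1, write latency 42.2≤99.7 — dominates #4.
Others (#2, #3, #6, #7) are each worse than #4 on at least one objective.

#1, #5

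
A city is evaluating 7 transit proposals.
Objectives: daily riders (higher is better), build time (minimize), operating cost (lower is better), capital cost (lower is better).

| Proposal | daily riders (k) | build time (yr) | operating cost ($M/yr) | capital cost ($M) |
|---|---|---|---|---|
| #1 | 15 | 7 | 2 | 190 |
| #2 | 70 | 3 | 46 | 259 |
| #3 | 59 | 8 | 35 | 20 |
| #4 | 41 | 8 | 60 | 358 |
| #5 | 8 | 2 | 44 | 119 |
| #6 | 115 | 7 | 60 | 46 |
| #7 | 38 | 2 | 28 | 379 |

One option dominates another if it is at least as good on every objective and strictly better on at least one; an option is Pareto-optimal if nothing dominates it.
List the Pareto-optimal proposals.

#1, #2, #3, #5, #6, #7

#1: not dominated (best operating cost).
#2: not dominated.
#3: not dominated (best capital cost).
#4: dominated by #2 (daily riders 70≥41, build time 3≤8, operating cost 46≤60, capital cost 259≤358).
#5: not dominated.
#6: not dominated (best daily riders).
#7: not dominated.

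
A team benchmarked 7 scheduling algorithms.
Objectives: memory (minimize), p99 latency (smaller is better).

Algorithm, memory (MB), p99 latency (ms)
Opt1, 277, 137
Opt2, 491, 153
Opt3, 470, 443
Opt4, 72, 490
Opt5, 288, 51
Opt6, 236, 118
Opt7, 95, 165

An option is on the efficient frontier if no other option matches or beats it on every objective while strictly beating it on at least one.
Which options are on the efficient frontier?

Opt1: dominated by Opt6 (memory 236≤277, p99 latency 118≤137).
Opt2: dominated by Opt1 (memory 277≤491, p99 latency 137≤153).
Opt3: dominated by Opt1 (memory 277≤470, p99 latency 137≤443).
Opt4: not dominated (best memory).
Opt5: not dominated (best p99 latency).
Opt6: not dominated.
Opt7: not dominated.

Opt4, Opt5, Opt6, Opt7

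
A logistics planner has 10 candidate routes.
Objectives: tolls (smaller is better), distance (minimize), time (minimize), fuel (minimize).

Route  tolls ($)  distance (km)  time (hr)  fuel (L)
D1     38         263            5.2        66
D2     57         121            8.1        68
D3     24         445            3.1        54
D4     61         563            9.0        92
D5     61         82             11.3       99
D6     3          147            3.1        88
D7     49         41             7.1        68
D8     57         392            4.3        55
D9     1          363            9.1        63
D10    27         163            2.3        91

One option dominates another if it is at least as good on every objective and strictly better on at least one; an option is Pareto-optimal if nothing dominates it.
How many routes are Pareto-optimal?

7

D1: not dominated.
D2: dominated by D7 (tolls 49≤57, distance 41≤121, time 7.1≤8.1, fuel 68≤68).
D3: not dominated (best fuel).
D4: dominated by D1 (tolls 38≤61, distance 263≤563, time 5.2≤9.0, fuel 66≤92).
D5: dominated by D7 (tolls 49≤61, distance 41≤82, time 7.1≤11.3, fuel 68≤99).
D6: not dominated.
D7: not dominated (best distance).
D8: not dominated.
D9: not dominated (best tolls).
D10: not dominated (best time).
Pareto-optimal: D1, D3, D6, D7, D8, D9, D10 → 7.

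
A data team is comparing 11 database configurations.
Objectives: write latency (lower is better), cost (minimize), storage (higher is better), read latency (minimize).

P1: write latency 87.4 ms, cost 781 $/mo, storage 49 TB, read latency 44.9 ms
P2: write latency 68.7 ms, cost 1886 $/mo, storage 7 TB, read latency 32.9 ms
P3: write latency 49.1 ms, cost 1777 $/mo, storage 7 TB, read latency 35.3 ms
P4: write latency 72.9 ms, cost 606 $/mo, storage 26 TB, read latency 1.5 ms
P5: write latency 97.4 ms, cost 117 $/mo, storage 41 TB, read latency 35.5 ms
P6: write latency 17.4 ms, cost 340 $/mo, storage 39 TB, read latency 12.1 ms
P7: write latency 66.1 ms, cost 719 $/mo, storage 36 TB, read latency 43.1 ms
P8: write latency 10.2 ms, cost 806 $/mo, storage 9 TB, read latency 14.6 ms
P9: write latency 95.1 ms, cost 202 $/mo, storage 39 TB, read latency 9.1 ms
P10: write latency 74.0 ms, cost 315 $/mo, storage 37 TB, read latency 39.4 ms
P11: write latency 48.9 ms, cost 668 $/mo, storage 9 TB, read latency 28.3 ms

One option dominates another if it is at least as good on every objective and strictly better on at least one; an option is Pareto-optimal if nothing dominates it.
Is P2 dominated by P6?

P6 vs P2: write latency 17.4≤68.7, cost 340≤1886, storage 39≥7, read latency 12.1≤32.9 — P6 is at least as good on every objective with at least one strict improvement.

Yes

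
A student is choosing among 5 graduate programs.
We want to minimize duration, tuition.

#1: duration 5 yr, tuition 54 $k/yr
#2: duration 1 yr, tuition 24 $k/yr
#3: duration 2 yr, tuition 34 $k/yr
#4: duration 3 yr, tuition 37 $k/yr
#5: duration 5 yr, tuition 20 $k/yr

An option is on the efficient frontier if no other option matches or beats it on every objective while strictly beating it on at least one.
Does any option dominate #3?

#2 vs #3: duration 1≤2, tuition 24≤34 — #2 is at least as good on every objective and strictly better on at least one, so #2 dominates #3.

Yes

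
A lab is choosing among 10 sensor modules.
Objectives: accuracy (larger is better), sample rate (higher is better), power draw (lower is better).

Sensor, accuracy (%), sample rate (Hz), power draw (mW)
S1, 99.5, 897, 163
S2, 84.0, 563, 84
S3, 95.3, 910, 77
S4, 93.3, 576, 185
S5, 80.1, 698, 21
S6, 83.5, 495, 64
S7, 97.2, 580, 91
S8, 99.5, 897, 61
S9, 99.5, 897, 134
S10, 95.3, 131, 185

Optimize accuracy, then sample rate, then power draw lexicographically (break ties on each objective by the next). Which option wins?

First maximize accuracy: best is 99.5, kept {S1, S8, S9}.
Then maximize sample rate: best is 897, kept {S1, S8, S9}.
Then minimize power draw: best is 61, kept {S8}.

S8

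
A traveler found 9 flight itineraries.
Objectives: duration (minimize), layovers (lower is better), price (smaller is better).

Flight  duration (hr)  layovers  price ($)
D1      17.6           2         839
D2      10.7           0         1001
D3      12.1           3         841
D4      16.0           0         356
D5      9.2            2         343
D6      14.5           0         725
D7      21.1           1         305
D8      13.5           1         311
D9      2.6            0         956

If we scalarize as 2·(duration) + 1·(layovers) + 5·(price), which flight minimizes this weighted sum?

D7

D1: 2·17.6 + 1·2 + 5·839 = 4232.2
D2: 2·10.7 + 1·0 + 5·1001 = 5026.4
D3: 2·12.1 + 1·3 + 5·841 = 4232.2
D4: 2·16.0 + 1·0 + 5·356 = 1812.0
D5: 2·9.2 + 1·2 + 5·343 = 1735.4
D6: 2·14.5 + 1·0 + 5·725 = 3654.0
D7: 2·21.1 + 1·1 + 5·305 = 1568.2
D8: 2·13.5 + 1·1 + 5·311 = 1583.0
D9: 2·2.6 + 1·0 + 5·956 = 4785.2
Lowest: D7 at 1568.2.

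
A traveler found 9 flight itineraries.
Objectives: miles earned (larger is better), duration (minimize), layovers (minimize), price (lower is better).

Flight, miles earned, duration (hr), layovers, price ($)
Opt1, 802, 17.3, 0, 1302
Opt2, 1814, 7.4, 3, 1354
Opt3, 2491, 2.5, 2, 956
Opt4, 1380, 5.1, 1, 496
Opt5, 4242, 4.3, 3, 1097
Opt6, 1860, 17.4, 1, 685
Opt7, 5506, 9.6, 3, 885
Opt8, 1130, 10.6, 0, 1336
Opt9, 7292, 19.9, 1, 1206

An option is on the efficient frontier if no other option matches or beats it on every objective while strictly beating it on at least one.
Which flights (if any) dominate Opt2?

Opt3: miles earned 2491≥1814, duration 2.5≤7.4, layovers 2≤3, price 956≤1354 — dominates Opt2.
Opt5: miles earned 4242≥1814, duration 4.3≤7.4, layovers 3≤3, price 1097≤1354 — dominates Opt2.
Others (Opt1, Opt4, Opt6, Opt7, Opt8, Opt9) are each worse than Opt2 on at least one objective.

Opt3, Opt5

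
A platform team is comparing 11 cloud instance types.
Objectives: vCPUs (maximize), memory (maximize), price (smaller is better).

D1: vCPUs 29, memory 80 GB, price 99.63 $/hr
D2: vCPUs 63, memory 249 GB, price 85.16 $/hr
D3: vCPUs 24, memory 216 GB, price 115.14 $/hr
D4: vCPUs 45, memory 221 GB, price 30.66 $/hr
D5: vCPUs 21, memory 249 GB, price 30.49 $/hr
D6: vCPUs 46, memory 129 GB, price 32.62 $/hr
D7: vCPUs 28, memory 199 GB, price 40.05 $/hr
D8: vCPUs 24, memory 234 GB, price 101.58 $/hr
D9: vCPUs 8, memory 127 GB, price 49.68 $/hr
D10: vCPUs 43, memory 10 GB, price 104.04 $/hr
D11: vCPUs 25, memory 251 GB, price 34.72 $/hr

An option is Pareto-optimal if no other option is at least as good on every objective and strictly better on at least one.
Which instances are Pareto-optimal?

D1: dominated by D2 (vCPUs 63≥29, memory 249≥80, price 85.16≤99.63).
D2: not dominated (best vCPUs).
D3: dominated by D2 (vCPUs 63≥24, memory 249≥216, price 85.16≤115.14).
D4: not dominated.
D5: not dominated (best price).
D6: not dominated.
D7: dominated by D4 (vCPUs 45≥28, memory 221≥199, price 30.66≤40.05).
D8: dominated by D2 (vCPUs 63≥24, memory 249≥234, price 85.16≤101.58).
D9: dominated by D4 (vCPUs 45≥8, memory 221≥127, price 30.66≤49.68).
D10: dominated by D2 (vCPUs 63≥43, memory 249≥10, price 85.16≤104.04).
D11: not dominated (best memory).

D2, D4, D5, D6, D11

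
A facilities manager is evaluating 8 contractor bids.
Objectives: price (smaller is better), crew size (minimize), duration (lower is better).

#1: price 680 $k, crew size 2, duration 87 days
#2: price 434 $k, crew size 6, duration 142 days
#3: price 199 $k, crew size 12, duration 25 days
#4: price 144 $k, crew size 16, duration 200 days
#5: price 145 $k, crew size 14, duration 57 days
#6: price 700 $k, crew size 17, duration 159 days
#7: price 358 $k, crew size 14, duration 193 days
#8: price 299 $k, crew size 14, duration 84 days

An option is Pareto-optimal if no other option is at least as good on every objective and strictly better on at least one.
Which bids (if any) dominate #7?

#3, #5, #8

#3: price 199≤358, crew size 12≤14, duration 25≤193 — dominates #7.
#5: price 145≤358, crew size 14≤14, duration 57≤193 — dominates #7.
#8: price 299≤358, crew size 14≤14, duration 84≤193 — dominates #7.
Others (#1, #2, #4, #6) are each worse than #7 on at least one objective.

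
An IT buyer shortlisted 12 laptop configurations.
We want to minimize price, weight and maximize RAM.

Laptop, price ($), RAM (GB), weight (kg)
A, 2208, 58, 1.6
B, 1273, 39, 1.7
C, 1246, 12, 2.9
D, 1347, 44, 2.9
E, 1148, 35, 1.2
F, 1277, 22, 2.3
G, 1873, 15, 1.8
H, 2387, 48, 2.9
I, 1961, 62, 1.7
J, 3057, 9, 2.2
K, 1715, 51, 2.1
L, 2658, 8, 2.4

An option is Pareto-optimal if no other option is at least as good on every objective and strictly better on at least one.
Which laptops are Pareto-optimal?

A: not dominated.
B: not dominated.
C: dominated by E (price 1148≤1246, RAM 35≥12, weight 1.2≤2.9).
D: not dominated.
E: not dominated (best price).
F: dominated by B (price 1273≤1277, RAM 39≥22, weight 1.7≤2.3).
G: dominated by B (price 1273≤1873, RAM 39≥15, weight 1.7≤1.8).
H: dominated by A (price 2208≤2387, RAM 58≥48, weight 1.6≤2.9).
I: not dominated (best RAM).
J: dominated by A (price 2208≤3057, RAM 58≥9, weight 1.6≤2.2).
K: not dominated.
L: dominated by A (price 2208≤2658, RAM 58≥8, weight 1.6≤2.4).

A, B, D, E, I, K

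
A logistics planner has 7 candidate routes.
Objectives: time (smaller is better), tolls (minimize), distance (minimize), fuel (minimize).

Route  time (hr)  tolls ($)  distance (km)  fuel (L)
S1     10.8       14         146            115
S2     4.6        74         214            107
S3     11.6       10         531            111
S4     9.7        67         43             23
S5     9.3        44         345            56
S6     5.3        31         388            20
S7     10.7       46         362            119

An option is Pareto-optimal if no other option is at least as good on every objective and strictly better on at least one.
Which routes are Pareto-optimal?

S1: not dominated.
S2: not dominated (best time).
S3: not dominated (best tolls).
S4: not dominated (best distance).
S5: not dominated.
S6: not dominated (best fuel).
S7: dominated by S5 (time 9.3≤10.7, tolls 44≤46, distance 345≤362, fuel 56≤119).

S1, S2, S3, S4, S5, S6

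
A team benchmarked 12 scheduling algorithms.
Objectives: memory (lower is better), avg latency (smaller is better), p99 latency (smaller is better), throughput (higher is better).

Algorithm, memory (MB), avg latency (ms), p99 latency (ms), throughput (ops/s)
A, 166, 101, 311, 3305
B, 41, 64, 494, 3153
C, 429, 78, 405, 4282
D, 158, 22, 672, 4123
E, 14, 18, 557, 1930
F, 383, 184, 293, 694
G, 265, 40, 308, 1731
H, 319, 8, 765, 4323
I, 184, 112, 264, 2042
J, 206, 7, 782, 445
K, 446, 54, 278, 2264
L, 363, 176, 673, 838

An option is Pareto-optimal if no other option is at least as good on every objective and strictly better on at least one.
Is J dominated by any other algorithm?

No

A: worse on avg latency (101 vs 7).
B: worse on avg latency (64 vs 7).
C: worse on memory (429 vs 206).
D: worse on avg latency (22 vs 7).
E: worse on avg latency (18 vs 7).
F: worse on memory (383 vs 206).
G: worse on memory (265 vs 206).
H: worse on memory (319 vs 206).
I: worse on avg latency (112 vs 7).
K: worse on memory (446 vs 206).
L: worse on memory (363 vs 206).
No option is at least as good as J on every objective and strictly better on one.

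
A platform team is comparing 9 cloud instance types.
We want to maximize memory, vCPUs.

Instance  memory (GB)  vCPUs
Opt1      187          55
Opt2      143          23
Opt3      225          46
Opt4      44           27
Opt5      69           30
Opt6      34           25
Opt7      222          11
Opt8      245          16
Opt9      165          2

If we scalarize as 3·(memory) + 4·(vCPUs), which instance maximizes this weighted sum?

Opt3

Opt1: 3·187 + 4·55 = 781
Opt2: 3·143 + 4·23 = 521
Opt3: 3·225 + 4·46 = 859
Opt4: 3·44 + 4·27 = 240
Opt5: 3·69 + 4·30 = 327
Opt6: 3·34 + 4·25 = 202
Opt7: 3·222 + 4·11 = 710
Opt8: 3·245 + 4·16 = 799
Opt9: 3·165 + 4·2 = 503
Highest: Opt3 at 859.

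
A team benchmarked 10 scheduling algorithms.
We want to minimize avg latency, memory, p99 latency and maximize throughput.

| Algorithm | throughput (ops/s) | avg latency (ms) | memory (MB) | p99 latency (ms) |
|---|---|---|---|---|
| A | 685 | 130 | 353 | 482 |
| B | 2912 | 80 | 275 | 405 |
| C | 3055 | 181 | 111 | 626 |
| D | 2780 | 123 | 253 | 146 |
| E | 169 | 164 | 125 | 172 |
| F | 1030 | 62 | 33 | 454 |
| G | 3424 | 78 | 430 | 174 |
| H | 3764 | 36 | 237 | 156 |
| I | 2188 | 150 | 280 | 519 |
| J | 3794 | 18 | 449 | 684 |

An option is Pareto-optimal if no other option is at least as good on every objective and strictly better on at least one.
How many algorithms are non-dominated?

6

A: dominated by B (throughput 2912≥685, avg latency 80≤130, memory 275≤353, p99 latency 405≤482).
B: dominated by H (throughput 3764≥2912, avg latency 36≤80, memory 237≤275, p99 latency 156≤405).
C: not dominated.
D: not dominated (best p99 latency).
E: not dominated.
F: not dominated (best memory).
G: dominated by H (throughput 3764≥3424, avg latency 36≤78, memory 237≤430, p99 latency 156≤174).
H: not dominated.
I: dominated by B (throughput 2912≥2188, avg latency 80≤150, memory 275≤280, p99 latency 405≤519).
J: not dominated (best throughput).
Pareto-optimal: C, D, E, F, H, J → 6.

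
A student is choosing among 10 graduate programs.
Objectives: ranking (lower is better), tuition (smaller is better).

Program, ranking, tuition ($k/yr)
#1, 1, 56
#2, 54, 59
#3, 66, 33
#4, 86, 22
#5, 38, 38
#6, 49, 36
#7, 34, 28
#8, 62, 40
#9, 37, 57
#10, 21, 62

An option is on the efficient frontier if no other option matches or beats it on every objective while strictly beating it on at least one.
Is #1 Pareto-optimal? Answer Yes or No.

Yes

#2: worse on ranking (54 vs 1).
#3: worse on ranking (66 vs 1).
#4: worse on ranking (86 vs 1).
#5: worse on ranking (38 vs 1).
#6: worse on ranking (49 vs 1).
#7: worse on ranking (34 vs 1).
#8: worse on ranking (62 vs 1).
#9: worse on ranking (37 vs 1).
#10: worse on ranking (21 vs 1).
No option is at least as good as #1 on every objective and strictly better on one.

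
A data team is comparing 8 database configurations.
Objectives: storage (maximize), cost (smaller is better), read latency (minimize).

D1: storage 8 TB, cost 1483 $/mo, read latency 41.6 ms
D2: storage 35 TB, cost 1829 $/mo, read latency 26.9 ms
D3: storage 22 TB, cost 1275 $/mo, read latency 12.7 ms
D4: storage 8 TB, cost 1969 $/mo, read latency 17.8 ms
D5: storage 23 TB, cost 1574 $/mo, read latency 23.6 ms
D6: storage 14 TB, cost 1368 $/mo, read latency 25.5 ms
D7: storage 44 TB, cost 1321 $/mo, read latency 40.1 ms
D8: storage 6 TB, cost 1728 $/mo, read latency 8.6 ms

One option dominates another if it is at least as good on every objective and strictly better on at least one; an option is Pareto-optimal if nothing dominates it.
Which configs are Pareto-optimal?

D2, D3, D5, D7, D8

D1: dominated by D3 (storage 22≥8, cost 1275≤1483, read latency 12.7≤41.6).
D2: not dominated.
D3: not dominated (best cost).
D4: dominated by D3 (storage 22≥8, cost 1275≤1969, read latency 12.7≤17.8).
D5: not dominated.
D6: dominated by D3 (storage 22≥14, cost 1275≤1368, read latency 12.7≤25.5).
D7: not dominated (best storage).
D8: not dominated (best read latency).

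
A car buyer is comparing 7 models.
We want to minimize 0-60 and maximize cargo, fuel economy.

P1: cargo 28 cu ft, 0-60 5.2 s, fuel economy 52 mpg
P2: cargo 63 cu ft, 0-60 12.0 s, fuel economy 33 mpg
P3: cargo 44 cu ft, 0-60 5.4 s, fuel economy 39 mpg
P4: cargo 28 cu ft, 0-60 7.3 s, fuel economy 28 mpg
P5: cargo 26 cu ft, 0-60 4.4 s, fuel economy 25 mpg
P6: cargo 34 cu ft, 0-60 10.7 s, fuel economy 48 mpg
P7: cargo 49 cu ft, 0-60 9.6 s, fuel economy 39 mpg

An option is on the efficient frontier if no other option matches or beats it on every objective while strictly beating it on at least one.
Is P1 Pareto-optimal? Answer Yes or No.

P2: worse on 0-60 (12.0 vs 5.2).
P3: worse on 0-60 (5.4 vs 5.2).
P4: worse on 0-60 (7.3 vs 5.2).
P5: worse on cargo (26 vs 28).
P6: worse on 0-60 (10.7 vs 5.2).
P7: worse on 0-60 (9.6 vs 5.2).
No option is at least as good as P1 on every objective and strictly better on one.

Yes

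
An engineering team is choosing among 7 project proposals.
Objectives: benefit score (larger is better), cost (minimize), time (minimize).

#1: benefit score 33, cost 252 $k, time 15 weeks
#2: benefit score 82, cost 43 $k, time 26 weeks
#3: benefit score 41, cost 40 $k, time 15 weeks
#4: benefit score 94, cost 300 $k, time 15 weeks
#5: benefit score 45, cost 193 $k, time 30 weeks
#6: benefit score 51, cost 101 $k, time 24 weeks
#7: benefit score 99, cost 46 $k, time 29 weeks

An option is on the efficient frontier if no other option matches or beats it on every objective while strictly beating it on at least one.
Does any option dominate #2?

No

#1: worse on benefit score (33 vs 82).
#3: worse on benefit score (41 vs 82).
#4: worse on cost (300 vs 43).
#5: worse on benefit score (45 vs 82).
#6: worse on benefit score (51 vs 82).
#7: worse on cost (46 vs 43).
No option is at least as good as #2 on every objective and strictly better on one.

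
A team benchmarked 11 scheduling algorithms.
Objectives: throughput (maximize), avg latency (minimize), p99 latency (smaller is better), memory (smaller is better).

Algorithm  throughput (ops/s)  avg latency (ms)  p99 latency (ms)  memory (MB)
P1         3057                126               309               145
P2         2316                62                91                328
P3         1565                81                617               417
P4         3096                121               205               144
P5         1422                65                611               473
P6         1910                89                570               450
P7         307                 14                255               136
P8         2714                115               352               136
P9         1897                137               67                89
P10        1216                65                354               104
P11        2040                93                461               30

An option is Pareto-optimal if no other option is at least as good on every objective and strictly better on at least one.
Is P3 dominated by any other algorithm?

Yes

P2 vs P3: throughput 2316≥1565, avg latency 62≤81, p99 latency 91≤617, memory 328≤417 — P2 is at least as good on every objective and strictly better on at least one, so P2 dominates P3.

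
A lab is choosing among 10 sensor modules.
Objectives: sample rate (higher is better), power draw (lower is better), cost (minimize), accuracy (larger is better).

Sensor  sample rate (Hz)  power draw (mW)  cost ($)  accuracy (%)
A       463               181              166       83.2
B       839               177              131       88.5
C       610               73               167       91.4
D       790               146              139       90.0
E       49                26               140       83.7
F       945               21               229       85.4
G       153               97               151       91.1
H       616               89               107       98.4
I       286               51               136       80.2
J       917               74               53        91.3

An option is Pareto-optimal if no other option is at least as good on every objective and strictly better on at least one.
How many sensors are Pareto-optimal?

A: dominated by B (sample rate 839≥463, power draw 177≤181, cost 131≤166, accuracy 88.5≥83.2).
B: dominated by J (sample rate 917≥839, power draw 74≤177, cost 53≤131, accuracy 91.3≥88.5).
C: not dominated.
D: dominated by J (sample rate 917≥790, power draw 74≤146, cost 53≤139, accuracy 91.3≥90.0).
E: not dominated.
F: not dominated (best sample rate).
G: dominated by H (sample rate 616≥153, power draw 89≤97, cost 107≤151, accuracy 98.4≥91.1).
H: not dominated (best accuracy).
I: not dominated.
J: not dominated (best cost).
Pareto-optimal: C, E, F, H, I, J → 6.

6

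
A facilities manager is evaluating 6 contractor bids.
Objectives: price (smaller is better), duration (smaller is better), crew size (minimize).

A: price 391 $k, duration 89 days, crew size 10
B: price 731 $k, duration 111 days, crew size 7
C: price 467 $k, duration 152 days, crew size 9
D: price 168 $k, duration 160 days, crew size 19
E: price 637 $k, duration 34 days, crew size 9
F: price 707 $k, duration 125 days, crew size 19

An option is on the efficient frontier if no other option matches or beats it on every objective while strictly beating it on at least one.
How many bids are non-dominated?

A: not dominated.
B: not dominated (best crew size).
C: not dominated.
D: not dominated (best price).
E: not dominated (best duration).
F: dominated by A (price 391≤707, duration 89≤125, crew size 10≤19).
Pareto-optimal: A, B, C, D, E → 5.

5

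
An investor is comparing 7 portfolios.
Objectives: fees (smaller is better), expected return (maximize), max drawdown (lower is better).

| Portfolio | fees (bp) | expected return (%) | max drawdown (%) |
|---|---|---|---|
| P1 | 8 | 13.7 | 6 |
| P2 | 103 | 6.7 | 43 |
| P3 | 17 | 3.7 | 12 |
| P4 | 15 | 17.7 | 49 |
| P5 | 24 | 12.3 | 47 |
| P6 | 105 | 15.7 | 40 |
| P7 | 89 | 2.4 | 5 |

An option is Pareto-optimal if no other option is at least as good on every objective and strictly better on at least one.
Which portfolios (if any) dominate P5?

P1

P1: fees 8≤24, expected return 13.7≥12.3, max drawdown 6≤47 — dominates P5.
Others (P2, P3, P4, P6, P7) are each worse than P5 on at least one objective.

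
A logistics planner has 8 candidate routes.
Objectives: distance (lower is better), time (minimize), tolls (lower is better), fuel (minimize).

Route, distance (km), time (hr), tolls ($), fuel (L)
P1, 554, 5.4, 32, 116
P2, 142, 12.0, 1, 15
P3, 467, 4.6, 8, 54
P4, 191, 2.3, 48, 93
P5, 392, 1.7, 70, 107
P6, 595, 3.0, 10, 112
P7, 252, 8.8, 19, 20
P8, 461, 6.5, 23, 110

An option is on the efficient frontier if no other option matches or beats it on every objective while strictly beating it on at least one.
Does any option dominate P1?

Yes

P3 vs P1: distance 467≤554, time 4.6≤5.4, tolls 8≤32, fuel 54≤116 — P3 is at least as good on every objective and strictly better on at least one, so P3 dominates P1.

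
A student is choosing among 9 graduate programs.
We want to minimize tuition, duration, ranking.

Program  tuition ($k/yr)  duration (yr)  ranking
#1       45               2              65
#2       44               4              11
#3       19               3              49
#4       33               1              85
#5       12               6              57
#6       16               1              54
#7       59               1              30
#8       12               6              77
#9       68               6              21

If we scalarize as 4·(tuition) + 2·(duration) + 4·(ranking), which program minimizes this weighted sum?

#2

#1: 4·45 + 2·2 + 4·65 = 444
#2: 4·44 + 2·4 + 4·11 = 228
#3: 4·19 + 2·3 + 4·49 = 278
#4: 4·33 + 2·1 + 4·85 = 474
#5: 4·12 + 2·6 + 4·57 = 288
#6: 4·16 + 2·1 + 4·54 = 282
#7: 4·59 + 2·1 + 4·30 = 358
#8: 4·12 + 2·6 + 4·77 = 368
#9: 4·68 + 2·6 + 4·21 = 368
Lowest: #2 at 228.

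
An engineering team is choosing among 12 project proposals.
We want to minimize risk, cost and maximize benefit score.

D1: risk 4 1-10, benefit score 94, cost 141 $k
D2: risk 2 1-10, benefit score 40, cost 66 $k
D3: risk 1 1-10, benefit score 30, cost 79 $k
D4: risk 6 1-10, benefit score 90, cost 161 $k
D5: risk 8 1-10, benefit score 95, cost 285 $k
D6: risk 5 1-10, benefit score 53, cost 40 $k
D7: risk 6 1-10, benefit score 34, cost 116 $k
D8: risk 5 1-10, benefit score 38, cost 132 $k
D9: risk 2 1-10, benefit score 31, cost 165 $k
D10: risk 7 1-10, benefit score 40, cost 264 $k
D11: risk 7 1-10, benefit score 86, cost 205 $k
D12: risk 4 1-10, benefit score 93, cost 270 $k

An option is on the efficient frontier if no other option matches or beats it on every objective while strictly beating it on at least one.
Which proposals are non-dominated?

D1, D2, D3, D5, D6

D1: not dominated.
D2: not dominated.
D3: not dominated (best risk).
D4: dominated by D1 (risk 4≤6, benefit score 94≥90, cost 141≤161).
D5: not dominated (best benefit score).
D6: not dominated (best cost).
D7: dominated by D2 (risk 2≤6, benefit score 40≥34, cost 66≤116).
D8: dominated by D2 (risk 2≤5, benefit score 40≥38, cost 66≤132).
D9: dominated by D2 (risk 2≤2, benefit score 40≥31, cost 66≤165).
D10: dominated by D1 (risk 4≤7, benefit score 94≥40, cost 141≤264).
D11: dominated by D1 (risk 4≤7, benefit score 94≥86, cost 141≤205).
D12: dominated by D1 (risk 4≤4, benefit score 94≥93, cost 141≤270).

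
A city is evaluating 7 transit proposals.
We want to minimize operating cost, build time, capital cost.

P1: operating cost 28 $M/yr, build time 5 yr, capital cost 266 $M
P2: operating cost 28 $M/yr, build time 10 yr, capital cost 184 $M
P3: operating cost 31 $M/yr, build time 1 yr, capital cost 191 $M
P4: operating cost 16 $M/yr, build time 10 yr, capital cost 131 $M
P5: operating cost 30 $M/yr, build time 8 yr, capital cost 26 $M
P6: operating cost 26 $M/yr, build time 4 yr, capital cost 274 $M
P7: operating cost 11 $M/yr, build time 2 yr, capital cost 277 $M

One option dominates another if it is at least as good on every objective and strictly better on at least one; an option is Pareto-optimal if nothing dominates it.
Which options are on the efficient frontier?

P1: not dominated.
P2: dominated by P4 (operating cost 16≤28, build time 10≤10, capital cost 131≤184).
P3: not dominated (best build time).
P4: not dominated.
P5: not dominated (best capital cost).
P6: not dominated.
P7: not dominated (best operating cost).

P1, P3, P4, P5, P6, P7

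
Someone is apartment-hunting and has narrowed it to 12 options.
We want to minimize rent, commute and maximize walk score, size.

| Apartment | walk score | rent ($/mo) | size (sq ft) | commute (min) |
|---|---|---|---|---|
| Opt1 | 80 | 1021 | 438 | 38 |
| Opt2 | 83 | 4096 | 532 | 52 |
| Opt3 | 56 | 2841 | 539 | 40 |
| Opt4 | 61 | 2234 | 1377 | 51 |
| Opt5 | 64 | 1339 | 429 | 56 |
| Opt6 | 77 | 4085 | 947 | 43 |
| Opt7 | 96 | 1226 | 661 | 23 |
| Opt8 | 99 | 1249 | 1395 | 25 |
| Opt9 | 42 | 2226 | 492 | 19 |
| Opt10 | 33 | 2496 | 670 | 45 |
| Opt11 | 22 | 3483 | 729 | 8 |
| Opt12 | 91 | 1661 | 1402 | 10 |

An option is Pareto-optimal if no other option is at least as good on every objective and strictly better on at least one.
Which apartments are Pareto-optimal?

Opt1: not dominated (best rent).
Opt2: dominated by Opt7 (walk score 96≥83, rent 1226≤4096, size 661≥532, commute 23≤52).
Opt3: dominated by Opt7 (walk score 96≥56, rent 1226≤2841, size 661≥539, commute 23≤40).
Opt4: dominated by Opt8 (walk score 99≥61, rent 1249≤2234, size 1395≥1377, commute 25≤51).
Opt5: dominated by Opt1 (walk score 80≥64, rent 1021≤1339, size 438≥429, commute 38≤56).
Opt6: dominated by Opt8 (walk score 99≥77, rent 1249≤4085, size 1395≥947, commute 25≤43).
Opt7: not dominated.
Opt8: not dominated (best walk score).
Opt9: dominated by Opt12 (walk score 91≥42, rent 1661≤2226, size 1402≥492, commute 10≤19).
Opt10: dominated by Opt8 (walk score 99≥33, rent 1249≤2496, size 1395≥670, commute 25≤45).
Opt11: not dominated (best commute).
Opt12: not dominated (best size).

Opt1, Opt7, Opt8, Opt11, Opt12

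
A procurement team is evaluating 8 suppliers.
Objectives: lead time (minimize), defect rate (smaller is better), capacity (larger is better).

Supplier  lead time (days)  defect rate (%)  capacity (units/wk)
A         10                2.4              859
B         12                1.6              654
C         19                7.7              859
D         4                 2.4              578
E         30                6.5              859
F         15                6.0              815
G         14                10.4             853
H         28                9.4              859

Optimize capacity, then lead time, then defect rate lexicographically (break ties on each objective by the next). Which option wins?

A

First maximize capacity: best is 859, kept {A, C, E, H}.
Then minimize lead time: best is 10, kept {A}.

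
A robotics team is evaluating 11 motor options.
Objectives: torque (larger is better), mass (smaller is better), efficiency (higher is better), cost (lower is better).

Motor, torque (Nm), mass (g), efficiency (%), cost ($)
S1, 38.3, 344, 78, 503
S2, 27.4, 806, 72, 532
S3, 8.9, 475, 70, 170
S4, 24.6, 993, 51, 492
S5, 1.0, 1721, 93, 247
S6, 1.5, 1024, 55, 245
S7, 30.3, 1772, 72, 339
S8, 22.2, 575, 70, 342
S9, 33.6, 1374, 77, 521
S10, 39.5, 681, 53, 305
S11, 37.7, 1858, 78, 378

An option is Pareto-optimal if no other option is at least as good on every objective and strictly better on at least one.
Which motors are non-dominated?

S1: not dominated (best mass).
S2: dominated by S1 (torque 38.3≥27.4, mass 344≤806, efficiency 78≥72, cost 503≤532).
S3: not dominated (best cost).
S4: dominated by S10 (torque 39.5≥24.6, mass 681≤993, efficiency 53≥51, cost 305≤492).
S5: not dominated (best efficiency).
S6: dominated by S3 (torque 8.9≥1.5, mass 475≤1024, efficiency 70≥55, cost 170≤245).
S7: not dominated.
S8: not dominated.
S9: dominated by S1 (torque 38.3≥33.6, mass 344≤1374, efficiency 78≥77, cost 503≤521).
S10: not dominated (best torque).
S11: not dominated.

S1, S3, S5, S7, S8, S10, S11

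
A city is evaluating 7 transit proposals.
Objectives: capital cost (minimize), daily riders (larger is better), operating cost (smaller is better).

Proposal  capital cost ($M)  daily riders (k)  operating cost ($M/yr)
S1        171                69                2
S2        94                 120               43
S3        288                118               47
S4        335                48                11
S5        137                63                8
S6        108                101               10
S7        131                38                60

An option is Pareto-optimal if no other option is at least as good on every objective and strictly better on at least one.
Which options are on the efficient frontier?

S1: not dominated (best operating cost).
S2: not dominated (best capital cost).
S3: dominated by S2 (capital cost 94≤288, daily riders 120≥118, operating cost 43≤47).
S4: dominated by S1 (capital cost 171≤335, daily riders 69≥48, operating cost 2≤11).
S5: not dominated.
S6: not dominated.
S7: dominated by S2 (capital cost 94≤131, daily riders 120≥38, operating cost 43≤60).

S1, S2, S5, S6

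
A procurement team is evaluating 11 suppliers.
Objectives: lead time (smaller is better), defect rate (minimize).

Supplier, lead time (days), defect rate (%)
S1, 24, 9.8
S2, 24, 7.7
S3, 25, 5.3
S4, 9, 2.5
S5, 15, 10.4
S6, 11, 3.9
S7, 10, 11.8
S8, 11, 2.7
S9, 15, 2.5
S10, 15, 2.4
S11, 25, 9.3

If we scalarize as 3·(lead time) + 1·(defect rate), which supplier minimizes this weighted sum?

S4

S1: 3·24 + 1·9.8 = 81.8
S2: 3·24 + 1·7.7 = 79.7
S3: 3·25 + 1·5.3 = 80.3
S4: 3·9 + 1·2.5 = 29.5
S5: 3·15 + 1·10.4 = 55.4
S6: 3·11 + 1·3.9 = 36.9
S7: 3·10 + 1·11.8 = 41.8
S8: 3·11 + 1·2.7 = 35.7
S9: 3·15 + 1·2.5 = 47.5
S10: 3·15 + 1·2.4 = 47.4
S11: 3·25 + 1·9.3 = 84.3
Lowest: S4 at 29.5.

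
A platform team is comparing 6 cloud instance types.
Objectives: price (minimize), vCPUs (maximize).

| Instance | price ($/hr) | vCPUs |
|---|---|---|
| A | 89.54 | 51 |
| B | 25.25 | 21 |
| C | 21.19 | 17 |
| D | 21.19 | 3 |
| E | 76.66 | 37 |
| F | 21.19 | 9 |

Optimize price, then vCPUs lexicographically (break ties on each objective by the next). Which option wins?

First minimize price: best is 21.19, kept {C, D, F}.
Then maximize vCPUs: best is 17, kept {C}.

C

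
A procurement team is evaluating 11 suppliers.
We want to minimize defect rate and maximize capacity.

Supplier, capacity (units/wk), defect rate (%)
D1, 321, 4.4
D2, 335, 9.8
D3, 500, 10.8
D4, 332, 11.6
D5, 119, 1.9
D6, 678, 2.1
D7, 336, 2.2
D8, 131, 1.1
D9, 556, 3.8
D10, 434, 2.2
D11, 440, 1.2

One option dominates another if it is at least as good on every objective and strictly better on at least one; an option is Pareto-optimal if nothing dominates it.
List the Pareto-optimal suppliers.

D1: dominated by D6 (capacity 678≥321, defect rate 2.1≤4.4).
D2: dominated by D6 (capacity 678≥335, defect rate 2.1≤9.8).
D3: dominated by D6 (capacity 678≥500, defect rate 2.1≤10.8).
D4: dominated by D2 (capacity 335≥332, defect rate 9.8≤11.6).
D5: dominated by D8 (capacity 131≥119, defect rate 1.1≤1.9).
D6: not dominated (best capacity).
D7: dominated by D6 (capacity 678≥336, defect rate 2.1≤2.2).
D8: not dominated (best defect rate).
D9: dominated by D6 (capacity 678≥556, defect rate 2.1≤3.8).
D10: dominated by D6 (capacity 678≥434, defect rate 2.1≤2.2).
D11: not dominated.

D6, D8, D11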